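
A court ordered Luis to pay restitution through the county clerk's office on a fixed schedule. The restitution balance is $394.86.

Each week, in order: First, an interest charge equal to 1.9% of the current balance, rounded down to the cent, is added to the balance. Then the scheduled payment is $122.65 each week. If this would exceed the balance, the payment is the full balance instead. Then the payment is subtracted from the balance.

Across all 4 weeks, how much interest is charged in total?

# | Opening | Interest | Payment | End bal
1 | $394.86 | $7.50 | $122.65 | $279.71
2 | $279.71 | $5.31 | $122.65 | $162.37
3 | $162.37 | $3.08 | $122.65 | $42.80
4 | $42.80 | $0.81 | $43.61 | $0.00
Total interest: $7.50 + $5.31 + $3.08 + $0.81 = $16.70

$16.70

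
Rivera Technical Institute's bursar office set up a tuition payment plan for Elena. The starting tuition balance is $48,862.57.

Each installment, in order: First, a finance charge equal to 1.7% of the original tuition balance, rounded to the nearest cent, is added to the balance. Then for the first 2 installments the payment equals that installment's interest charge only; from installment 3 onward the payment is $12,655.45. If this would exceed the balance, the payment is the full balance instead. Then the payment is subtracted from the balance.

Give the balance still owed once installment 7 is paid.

Installment 1: opening $48,862.57; interest $830.66 → $49,693.23; payment $830.66; balance $48,862.57
Installment 2: opening $48,862.57; interest $830.66 → $49,693.23; payment $830.66; balance $48,862.57
Installment 3: opening $48,862.57; interest $830.66 → $49,693.23; payment $12,655.45; balance $37,037.78
Installment 4: opening $37,037.78; interest $830.66 → $37,868.44; payment $12,655.45; balance $25,212.99
Installment 5: opening $25,212.99; interest $830.66 → $26,043.65; payment $12,655.45; balance $13,388.20
Installment 6: opening $13,388.20; interest $830.66 → $14,218.86; payment $12,655.45; balance $1,563.41
Installment 7: opening $1,563.41; interest $830.66 → $2,394.07; payment $2,394.07; balance $0.00

$0.00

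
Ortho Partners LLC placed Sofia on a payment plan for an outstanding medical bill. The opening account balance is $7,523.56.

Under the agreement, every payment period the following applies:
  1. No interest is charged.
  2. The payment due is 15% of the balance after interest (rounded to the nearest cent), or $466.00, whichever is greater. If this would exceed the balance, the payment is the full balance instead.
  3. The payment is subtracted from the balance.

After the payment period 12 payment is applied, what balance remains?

$41.51

# | Opening | Payment | End bal
1 | $7,523.56 | $1,128.53 | $6,395.03
2 | $6,395.03 | $959.25 | $5,435.78
3 | $5,435.78 | $815.37 | $4,620.41
4 | $4,620.41 | $693.06 | $3,927.35
5 | $3,927.35 | $589.10 | $3,338.25
6 | $3,338.25 | $500.74 | $2,837.51
7 | $2,837.51 | $466.00 | $2,371.51
8 | $2,371.51 | $466.00 | $1,905.51
9 | $1,905.51 | $466.00 | $1,439.51
10 | $1,439.51 | $466.00 | $973.51
11 | $973.51 | $466.00 | $507.51
12 | $507.51 | $466.00 | $41.51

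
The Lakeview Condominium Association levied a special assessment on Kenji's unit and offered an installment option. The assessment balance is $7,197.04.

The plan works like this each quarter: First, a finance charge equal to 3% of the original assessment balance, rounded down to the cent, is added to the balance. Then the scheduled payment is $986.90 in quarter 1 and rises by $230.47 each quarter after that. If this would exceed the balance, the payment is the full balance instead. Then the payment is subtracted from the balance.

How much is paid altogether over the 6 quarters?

$8,492.50

Quarter 1: opening $7,197.04; interest $215.91 → $7,412.95; payment $986.90; balance $6,426.05
Quarter 2: opening $6,426.05; interest $215.91 → $6,641.96; payment $1,217.37; balance $5,424.59
Quarter 3: opening $5,424.59; interest $215.91 → $5,640.50; payment $1,447.84; balance $4,192.66
Quarter 4: opening $4,192.66; interest $215.91 → $4,408.57; payment $1,678.31; balance $2,730.26
Quarter 5: opening $2,730.26; interest $215.91 → $2,946.17; payment $1,908.78; balance $1,037.39
Quarter 6: opening $1,037.39; interest $215.91 → $1,253.30; payment $1,253.30; balance $0.00
Total paid: $8,492.50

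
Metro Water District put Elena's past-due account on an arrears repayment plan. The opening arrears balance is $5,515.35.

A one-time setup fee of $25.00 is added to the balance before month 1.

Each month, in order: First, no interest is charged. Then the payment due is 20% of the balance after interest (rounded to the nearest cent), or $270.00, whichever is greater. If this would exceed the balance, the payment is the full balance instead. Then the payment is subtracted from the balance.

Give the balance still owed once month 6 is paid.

$1,452.37

Month 1: opening $5,540.35; payment $1,108.07; balance $4,432.28
Month 2: opening $4,432.28; payment $886.46; balance $3,545.82
Month 3: opening $3,545.82; payment $709.16; balance $2,836.66
Month 4: opening $2,836.66; payment $567.33; balance $2,269.33
Month 5: opening $2,269.33; payment $453.87; balance $1,815.46
Month 6: opening $1,815.46; payment $363.09; balance $1,452.37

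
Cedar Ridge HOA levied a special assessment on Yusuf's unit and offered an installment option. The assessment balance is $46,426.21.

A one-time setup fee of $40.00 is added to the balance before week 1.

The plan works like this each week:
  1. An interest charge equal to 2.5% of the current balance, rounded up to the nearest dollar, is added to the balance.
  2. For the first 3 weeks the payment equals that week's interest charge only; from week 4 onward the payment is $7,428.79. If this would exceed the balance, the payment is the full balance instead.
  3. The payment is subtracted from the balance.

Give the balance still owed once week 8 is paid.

Week 1: opening $46,466.21; interest $1,162.00 → $47,628.21; payment $1,162.00; balance $46,466.21
Week 2: opening $46,466.21; interest $1,162.00 → $47,628.21; payment $1,162.00; balance $46,466.21
Week 3: opening $46,466.21; interest $1,162.00 → $47,628.21; payment $1,162.00; balance $46,466.21
Week 4: opening $46,466.21; interest $1,162.00 → $47,628.21; payment $7,428.79; balance $40,199.42
Week 5: opening $40,199.42; interest $1,005.00 → $41,204.42; payment $7,428.79; balance $33,775.63
Week 6: opening $33,775.63; interest $845.00 → $34,620.63; payment $7,428.79; balance $27,191.84
Week 7: opening $27,191.84; interest $680.00 → $27,871.84; payment $7,428.79; balance $20,443.05
Week 8: opening $20,443.05; interest $512.00 → $20,955.05; payment $7,428.79; balance $13,526.26

$13,526.26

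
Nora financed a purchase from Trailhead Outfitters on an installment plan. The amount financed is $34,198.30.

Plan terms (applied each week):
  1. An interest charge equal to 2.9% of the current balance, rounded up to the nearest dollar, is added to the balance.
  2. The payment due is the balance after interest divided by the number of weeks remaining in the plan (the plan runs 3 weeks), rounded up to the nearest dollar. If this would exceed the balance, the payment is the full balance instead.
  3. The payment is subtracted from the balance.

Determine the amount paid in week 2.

# | Opening | Interest | Payment | End bal
1 | $34,198.30 | $992.00 | $11,731.00 | $23,459.30
2 | $23,459.30 | $681.00 | $12,071.00 | $12,069.30

$12,071.00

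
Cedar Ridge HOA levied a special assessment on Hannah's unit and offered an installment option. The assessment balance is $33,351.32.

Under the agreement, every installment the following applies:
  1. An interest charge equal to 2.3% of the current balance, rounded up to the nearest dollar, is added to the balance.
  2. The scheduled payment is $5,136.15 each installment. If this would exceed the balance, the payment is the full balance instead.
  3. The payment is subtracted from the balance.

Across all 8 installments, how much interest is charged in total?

$3,195.00

# | Opening | Interest | Payment | End bal
1 | $33,351.32 | $768.00 | $5,136.15 | $28,983.17
2 | $28,983.17 | $667.00 | $5,136.15 | $24,514.02
3 | $24,514.02 | $564.00 | $5,136.15 | $19,941.87
4 | $19,941.87 | $459.00 | $5,136.15 | $15,264.72
5 | $15,264.72 | $352.00 | $5,136.15 | $10,480.57
6 | $10,480.57 | $242.00 | $5,136.15 | $5,586.42
7 | $5,586.42 | $129.00 | $5,136.15 | $579.27
8 | $579.27 | $14.00 | $593.27 | $0.00
Total interest: $768.00 + $667.00 + $564.00 + $459.00 + $352.00 + $242.00 + $129.00 + $14.00 = $3,195.00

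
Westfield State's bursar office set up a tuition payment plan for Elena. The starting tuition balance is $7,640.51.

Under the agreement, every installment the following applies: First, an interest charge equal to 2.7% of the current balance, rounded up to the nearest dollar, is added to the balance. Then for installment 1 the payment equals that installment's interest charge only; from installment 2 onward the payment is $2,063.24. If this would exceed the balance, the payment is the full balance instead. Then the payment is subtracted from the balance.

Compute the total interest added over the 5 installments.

$728.00

Installment 1: opening $7,640.51; interest $207.00 → $7,847.51; payment $207.00; balance $7,640.51
Installment 2: opening $7,640.51; interest $207.00 → $7,847.51; payment $2,063.24; balance $5,784.27
Installment 3: opening $5,784.27; interest $157.00 → $5,941.27; payment $2,063.24; balance $3,878.03
Installment 4: opening $3,878.03; interest $105.00 → $3,983.03; payment $2,063.24; balance $1,919.79
Installment 5: opening $1,919.79; interest $52.00 → $1,971.79; payment $1,971.79; balance $0.00
Total interest: $207.00 + $207.00 + $157.00 + $105.00 + $52.00 = $728.00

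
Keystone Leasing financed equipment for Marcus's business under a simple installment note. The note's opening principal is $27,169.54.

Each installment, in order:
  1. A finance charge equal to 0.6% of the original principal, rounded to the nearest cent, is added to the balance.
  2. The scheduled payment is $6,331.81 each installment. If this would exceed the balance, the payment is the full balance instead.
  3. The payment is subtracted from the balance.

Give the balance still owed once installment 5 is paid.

$0.00

Installment 1: opening $27,169.54; interest $163.02 → $27,332.56; payment $6,331.81; balance $21,000.75
Installment 2: opening $21,000.75; interest $163.02 → $21,163.77; payment $6,331.81; balance $14,831.96
Installment 3: opening $14,831.96; interest $163.02 → $14,994.98; payment $6,331.81; balance $8,663.17
Installment 4: opening $8,663.17; interest $163.02 → $8,826.19; payment $6,331.81; balance $2,494.38
Installment 5: opening $2,494.38; interest $163.02 → $2,657.40; payment $2,657.40; balance $0.00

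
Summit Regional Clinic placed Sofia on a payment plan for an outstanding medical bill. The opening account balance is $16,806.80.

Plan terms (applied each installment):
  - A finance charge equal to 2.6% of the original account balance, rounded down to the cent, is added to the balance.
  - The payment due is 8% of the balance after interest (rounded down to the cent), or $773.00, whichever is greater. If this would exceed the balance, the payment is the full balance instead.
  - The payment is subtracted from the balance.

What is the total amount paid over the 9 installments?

$10,151.50

Installment 1: $16,806.80 +$436.97 interest = $17,243.77; pay $1,379.50 → $15,864.27
Installment 2: $15,864.27 +$436.97 interest = $16,301.24; pay $1,304.09 → $14,997.15
Installment 3: $14,997.15 +$436.97 interest = $15,434.12; pay $1,234.72 → $14,199.40
Installment 4: $14,199.40 +$436.97 interest = $14,636.37; pay $1,170.90 → $13,465.47
Installment 5: $13,465.47 +$436.97 interest = $13,902.44; pay $1,112.19 → $12,790.25
Installment 6: $12,790.25 +$436.97 interest = $13,227.22; pay $1,058.17 → $12,169.05
Installment 7: $12,169.05 +$436.97 interest = $12,606.02; pay $1,008.48 → $11,597.54
Installment 8: $11,597.54 +$436.97 interest = $12,034.51; pay $962.76 → $11,071.75
Installment 9: $11,071.75 +$436.97 interest = $11,508.72; pay $920.69 → $10,588.03
Total paid: $10,151.50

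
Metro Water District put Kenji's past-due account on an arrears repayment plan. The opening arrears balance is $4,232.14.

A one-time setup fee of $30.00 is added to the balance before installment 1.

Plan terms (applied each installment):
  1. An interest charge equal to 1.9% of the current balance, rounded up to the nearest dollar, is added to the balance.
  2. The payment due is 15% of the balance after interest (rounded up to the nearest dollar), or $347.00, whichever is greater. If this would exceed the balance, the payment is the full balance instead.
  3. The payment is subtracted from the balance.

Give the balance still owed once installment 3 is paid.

$2,769.14

# | Opening | Interest | Payment | End bal
1 | $4,262.14 | $81.00 | $652.00 | $3,691.14
2 | $3,691.14 | $71.00 | $565.00 | $3,197.14
3 | $3,197.14 | $61.00 | $489.00 | $2,769.14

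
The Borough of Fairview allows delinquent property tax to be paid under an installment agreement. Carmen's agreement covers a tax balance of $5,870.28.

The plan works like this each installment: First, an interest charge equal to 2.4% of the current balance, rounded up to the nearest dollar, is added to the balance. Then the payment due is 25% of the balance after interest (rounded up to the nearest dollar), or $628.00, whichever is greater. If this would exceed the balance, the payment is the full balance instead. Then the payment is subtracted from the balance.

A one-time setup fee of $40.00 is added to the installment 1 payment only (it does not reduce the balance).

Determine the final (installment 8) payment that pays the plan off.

Installment 1: $5,870.28 +$141.00 interest = $6,011.28; pay $1,503.00 (+ $40.00 fee) → $4,508.28
Installment 2: $4,508.28 +$109.00 interest = $4,617.28; pay $1,155.00 → $3,462.28
Installment 3: $3,462.28 +$84.00 interest = $3,546.28; pay $887.00 → $2,659.28
Installment 4: $2,659.28 +$64.00 interest = $2,723.28; pay $681.00 → $2,042.28
Installment 5: $2,042.28 +$50.00 interest = $2,092.28; pay $628.00 → $1,464.28
Installment 6: $1,464.28 +$36.00 interest = $1,500.28; pay $628.00 → $872.28
Installment 7: $872.28 +$21.00 interest = $893.28; pay $628.00 → $265.28
Installment 8: $265.28 +$7.00 interest = $272.28; pay $272.28 → $0.00

$272.28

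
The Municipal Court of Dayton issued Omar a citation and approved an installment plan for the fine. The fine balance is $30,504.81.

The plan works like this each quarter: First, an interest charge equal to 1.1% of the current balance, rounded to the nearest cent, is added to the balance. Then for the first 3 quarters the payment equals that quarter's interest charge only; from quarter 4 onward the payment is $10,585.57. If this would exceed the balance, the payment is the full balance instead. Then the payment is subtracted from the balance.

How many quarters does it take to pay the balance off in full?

6

Quarter 1: opening $30,504.81; interest $335.55 → $30,840.36; payment $335.55; balance $30,504.81
Quarter 2: opening $30,504.81; interest $335.55 → $30,840.36; payment $335.55; balance $30,504.81
Quarter 3: opening $30,504.81; interest $335.55 → $30,840.36; payment $335.55; balance $30,504.81
Quarter 4: opening $30,504.81; interest $335.55 → $30,840.36; payment $10,585.57; balance $20,254.79
Quarter 5: opening $20,254.79; interest $222.80 → $20,477.59; payment $10,585.57; balance $9,892.02
Quarter 6: opening $9,892.02; interest $108.81 → $10,000.83; payment $10,000.83; balance $0.00
Balance reaches $0.00 in quarter 6.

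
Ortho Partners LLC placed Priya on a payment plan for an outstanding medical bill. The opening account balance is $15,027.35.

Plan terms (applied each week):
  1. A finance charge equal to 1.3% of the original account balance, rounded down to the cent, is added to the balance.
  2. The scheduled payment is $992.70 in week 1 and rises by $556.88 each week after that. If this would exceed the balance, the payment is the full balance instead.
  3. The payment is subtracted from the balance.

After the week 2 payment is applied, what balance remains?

Week 1: $15,027.35 +$195.35 interest = $15,222.70; pay $992.70 → $14,230.00
Week 2: $14,230.00 +$195.35 interest = $14,425.35; pay $1,549.58 → $12,875.77

$12,875.77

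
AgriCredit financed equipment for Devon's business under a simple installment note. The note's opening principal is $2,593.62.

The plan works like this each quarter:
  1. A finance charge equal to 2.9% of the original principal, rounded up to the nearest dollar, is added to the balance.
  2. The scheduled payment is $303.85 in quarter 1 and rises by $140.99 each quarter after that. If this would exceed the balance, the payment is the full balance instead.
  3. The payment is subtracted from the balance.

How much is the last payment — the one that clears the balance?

Quarter 1: opening $2,593.62; interest $76.00 → $2,669.62; payment $303.85; balance $2,365.77
Quarter 2: opening $2,365.77; interest $76.00 → $2,441.77; payment $444.84; balance $1,996.93
Quarter 3: opening $1,996.93; interest $76.00 → $2,072.93; payment $585.83; balance $1,487.10
Quarter 4: opening $1,487.10; interest $76.00 → $1,563.10; payment $726.82; balance $836.28
Quarter 5: opening $836.28; interest $76.00 → $912.28; payment $867.81; balance $44.47
Quarter 6: opening $44.47; interest $76.00 → $120.47; payment $120.47; balance $0.00

$120.47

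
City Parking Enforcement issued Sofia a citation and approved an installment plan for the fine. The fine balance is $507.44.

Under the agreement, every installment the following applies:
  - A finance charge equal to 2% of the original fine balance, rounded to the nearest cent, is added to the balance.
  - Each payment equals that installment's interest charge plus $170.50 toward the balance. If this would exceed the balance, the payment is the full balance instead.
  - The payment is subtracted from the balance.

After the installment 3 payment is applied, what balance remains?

Installment 1: opening $507.44; interest $10.15 → $517.59; payment $180.65; balance $336.94
Installment 2: opening $336.94; interest $10.15 → $347.09; payment $180.65; balance $166.44
Installment 3: opening $166.44; interest $10.15 → $176.59; payment $176.59; balance $0.00

$0.00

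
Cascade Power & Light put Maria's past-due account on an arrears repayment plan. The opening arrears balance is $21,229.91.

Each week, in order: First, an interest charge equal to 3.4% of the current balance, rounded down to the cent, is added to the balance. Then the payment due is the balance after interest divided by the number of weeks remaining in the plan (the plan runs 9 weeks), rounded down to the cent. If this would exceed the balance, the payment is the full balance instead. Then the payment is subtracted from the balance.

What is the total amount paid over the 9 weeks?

$25,186.46

# | Opening | Interest | Payment | End bal
1 | $21,229.91 | $721.81 | $2,439.08 | $19,512.64
2 | $19,512.64 | $663.42 | $2,522.00 | $17,654.06
3 | $17,654.06 | $600.23 | $2,607.75 | $15,646.54
4 | $15,646.54 | $531.98 | $2,696.42 | $13,482.10
5 | $13,482.10 | $458.39 | $2,788.09 | $11,152.40
6 | $11,152.40 | $379.18 | $2,882.89 | $8,648.69
7 | $8,648.69 | $294.05 | $2,980.91 | $5,961.83
8 | $5,961.83 | $202.70 | $3,082.26 | $3,082.27
9 | $3,082.27 | $104.79 | $3,187.06 | $0.00
Total paid: $25,186.46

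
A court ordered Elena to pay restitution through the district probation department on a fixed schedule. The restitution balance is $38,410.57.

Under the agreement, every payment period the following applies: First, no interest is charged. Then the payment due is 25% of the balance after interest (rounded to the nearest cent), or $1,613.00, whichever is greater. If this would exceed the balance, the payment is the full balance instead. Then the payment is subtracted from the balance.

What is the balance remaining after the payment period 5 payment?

Payment period 1: $38,410.57 − $9,602.64 → $28,807.93
Payment period 2: $28,807.93 − $7,201.98 → $21,605.95
Payment period 3: $21,605.95 − $5,401.49 → $16,204.46
Payment period 4: $16,204.46 − $4,051.12 → $12,153.34
Payment period 5: $12,153.34 − $3,038.34 → $9,115.00

$9,115.00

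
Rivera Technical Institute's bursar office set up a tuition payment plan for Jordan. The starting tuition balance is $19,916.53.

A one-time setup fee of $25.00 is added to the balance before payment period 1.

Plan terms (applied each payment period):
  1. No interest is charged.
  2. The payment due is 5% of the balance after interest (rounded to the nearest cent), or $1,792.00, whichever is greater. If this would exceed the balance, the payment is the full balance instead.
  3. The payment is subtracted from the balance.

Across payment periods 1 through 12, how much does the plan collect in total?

$19,941.53

Payment period 1: opening $19,941.53; payment $1,792.00; balance $18,149.53
Payment period 2: opening $18,149.53; payment $1,792.00; balance $16,357.53
Payment period 3: opening $16,357.53; payment $1,792.00; balance $14,565.53
Payment period 4: opening $14,565.53; payment $1,792.00; balance $12,773.53
Payment period 5: opening $12,773.53; payment $1,792.00; balance $10,981.53
Payment period 6: opening $10,981.53; payment $1,792.00; balance $9,189.53
Payment period 7: opening $9,189.53; payment $1,792.00; balance $7,397.53
Payment period 8: opening $7,397.53; payment $1,792.00; balance $5,605.53
Payment period 9: opening $5,605.53; payment $1,792.00; balance $3,813.53
Payment period 10: opening $3,813.53; payment $1,792.00; balance $2,021.53
Payment period 11: opening $2,021.53; payment $1,792.00; balance $229.53
Payment period 12: opening $229.53; payment $229.53; balance $0.00
Total paid: $19,941.53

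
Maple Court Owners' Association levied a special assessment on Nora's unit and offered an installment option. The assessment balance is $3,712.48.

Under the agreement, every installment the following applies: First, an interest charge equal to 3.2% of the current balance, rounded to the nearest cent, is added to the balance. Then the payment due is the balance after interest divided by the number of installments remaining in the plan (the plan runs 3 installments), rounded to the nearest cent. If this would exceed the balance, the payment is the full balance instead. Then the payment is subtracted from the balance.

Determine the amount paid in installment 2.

$1,317.96

Installment 1: opening $3,712.48; interest $118.80 → $3,831.28; payment $1,277.09; balance $2,554.19
Installment 2: opening $2,554.19; interest $81.73 → $2,635.92; payment $1,317.96; balance $1,317.96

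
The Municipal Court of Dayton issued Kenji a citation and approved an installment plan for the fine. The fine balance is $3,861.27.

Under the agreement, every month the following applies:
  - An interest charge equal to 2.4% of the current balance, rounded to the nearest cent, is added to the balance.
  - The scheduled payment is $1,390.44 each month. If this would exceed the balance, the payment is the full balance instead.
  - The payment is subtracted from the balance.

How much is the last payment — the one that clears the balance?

$1,264.21

# | Opening | Interest | Payment | End bal
1 | $3,861.27 | $92.67 | $1,390.44 | $2,563.50
2 | $2,563.50 | $61.52 | $1,390.44 | $1,234.58
3 | $1,234.58 | $29.63 | $1,264.21 | $0.00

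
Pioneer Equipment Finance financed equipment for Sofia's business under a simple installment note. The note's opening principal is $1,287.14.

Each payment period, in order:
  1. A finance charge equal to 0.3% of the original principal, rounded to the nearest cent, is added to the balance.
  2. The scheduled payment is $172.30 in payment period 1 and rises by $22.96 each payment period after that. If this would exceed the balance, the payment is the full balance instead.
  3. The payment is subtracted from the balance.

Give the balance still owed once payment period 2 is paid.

# | Opening | Interest | Payment | End bal
1 | $1,287.14 | $3.86 | $172.30 | $1,118.70
2 | $1,118.70 | $3.86 | $195.26 | $927.30

$927.30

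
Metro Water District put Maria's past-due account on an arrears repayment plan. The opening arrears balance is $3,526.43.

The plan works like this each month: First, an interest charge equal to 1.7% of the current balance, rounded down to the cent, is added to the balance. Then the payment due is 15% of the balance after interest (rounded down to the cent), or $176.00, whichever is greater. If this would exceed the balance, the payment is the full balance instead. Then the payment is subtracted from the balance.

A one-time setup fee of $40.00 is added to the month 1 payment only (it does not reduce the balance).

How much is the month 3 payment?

# | Opening | Interest | Payment | Fee | End bal
1 | $3,526.43 | $59.94 | $537.95 | $40.00 | $3,048.42
2 | $3,048.42 | $51.82 | $465.03 | — | $2,635.21
3 | $2,635.21 | $44.79 | $402.00 | — | $2,278.00

$402.00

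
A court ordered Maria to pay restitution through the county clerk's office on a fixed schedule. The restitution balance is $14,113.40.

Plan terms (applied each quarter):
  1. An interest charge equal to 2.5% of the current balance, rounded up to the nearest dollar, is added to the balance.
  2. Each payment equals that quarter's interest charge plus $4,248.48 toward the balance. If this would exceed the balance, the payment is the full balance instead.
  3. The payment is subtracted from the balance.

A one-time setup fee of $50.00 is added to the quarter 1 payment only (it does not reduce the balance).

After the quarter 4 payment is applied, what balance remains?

Quarter 1: opening $14,113.40; interest $353.00 → $14,466.40; payment $4,601.48 (+ $50.00 fee); balance $9,864.92
Quarter 2: opening $9,864.92; interest $247.00 → $10,111.92; payment $4,495.48; balance $5,616.44
Quarter 3: opening $5,616.44; interest $141.00 → $5,757.44; payment $4,389.48; balance $1,367.96
Quarter 4: opening $1,367.96; interest $35.00 → $1,402.96; payment $1,402.96; balance $0.00

$0.00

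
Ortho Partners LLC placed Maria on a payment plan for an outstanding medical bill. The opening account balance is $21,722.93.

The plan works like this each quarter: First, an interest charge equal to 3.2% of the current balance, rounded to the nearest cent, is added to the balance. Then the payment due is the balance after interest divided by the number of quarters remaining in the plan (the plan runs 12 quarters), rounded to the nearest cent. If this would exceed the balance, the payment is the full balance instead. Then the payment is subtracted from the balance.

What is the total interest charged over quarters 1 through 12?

Quarter 1: $21,722.93 +$695.13 interest = $22,418.06; pay $1,868.17 → $20,549.89
Quarter 2: $20,549.89 +$657.60 interest = $21,207.49; pay $1,927.95 → $19,279.54
Quarter 3: $19,279.54 +$616.95 interest = $19,896.49; pay $1,989.65 → $17,906.84
Quarter 4: $17,906.84 +$573.02 interest = $18,479.86; pay $2,053.32 → $16,426.54
Quarter 5: $16,426.54 +$525.65 interest = $16,952.19; pay $2,119.02 → $14,833.17
Quarter 6: $14,833.17 +$474.66 interest = $15,307.83; pay $2,186.83 → $13,121.00
Quarter 7: $13,121.00 +$419.87 interest = $13,540.87; pay $2,256.81 → $11,284.06
Quarter 8: $11,284.06 +$361.09 interest = $11,645.15; pay $2,329.03 → $9,316.12
Quarter 9: $9,316.12 +$298.12 interest = $9,614.24; pay $2,403.56 → $7,210.68
Quarter 10: $7,210.68 +$230.74 interest = $7,441.42; pay $2,480.47 → $4,960.95
Quarter 11: $4,960.95 +$158.75 interest = $5,119.70; pay $2,559.85 → $2,559.85
Quarter 12: $2,559.85 +$81.92 interest = $2,641.77; pay $2,641.77 → $0.00
Total interest: $695.13 + $657.60 + $616.95 + $573.02 + $525.65 + $474.66 + $419.87 + $361.09 + $298.12 + $230.74 + $158.75 + $81.92 = $5,093.50

$5,093.50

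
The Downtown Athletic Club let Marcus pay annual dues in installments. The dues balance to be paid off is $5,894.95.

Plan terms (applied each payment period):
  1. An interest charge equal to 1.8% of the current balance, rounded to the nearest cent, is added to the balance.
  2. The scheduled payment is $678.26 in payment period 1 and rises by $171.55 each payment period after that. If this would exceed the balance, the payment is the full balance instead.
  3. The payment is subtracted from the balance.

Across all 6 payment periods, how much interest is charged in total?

$415.82

Payment period 1: $5,894.95 +$106.11 interest = $6,001.06; pay $678.26 → $5,322.80
Payment period 2: $5,322.80 +$95.81 interest = $5,418.61; pay $849.81 → $4,568.80
Payment period 3: $4,568.80 +$82.24 interest = $4,651.04; pay $1,021.36 → $3,629.68
Payment period 4: $3,629.68 +$65.33 interest = $3,695.01; pay $1,192.91 → $2,502.10
Payment period 5: $2,502.10 +$45.04 interest = $2,547.14; pay $1,364.46 → $1,182.68
Payment period 6: $1,182.68 +$21.29 interest = $1,203.97; pay $1,203.97 → $0.00
Total interest: $106.11 + $95.81 + $82.24 + $65.33 + $45.04 + $21.29 = $415.82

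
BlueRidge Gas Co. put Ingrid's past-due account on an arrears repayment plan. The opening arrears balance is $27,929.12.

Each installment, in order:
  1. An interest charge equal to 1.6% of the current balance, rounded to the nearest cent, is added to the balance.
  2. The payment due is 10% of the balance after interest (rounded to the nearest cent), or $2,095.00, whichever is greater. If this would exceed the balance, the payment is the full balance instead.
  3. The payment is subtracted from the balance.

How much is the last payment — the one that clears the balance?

$365.55

# | Opening | Interest | Payment | End bal
1 | $27,929.12 | $446.87 | $2,837.60 | $25,538.39
2 | $25,538.39 | $408.61 | $2,594.70 | $23,352.30
3 | $23,352.30 | $373.64 | $2,372.59 | $21,353.35
4 | $21,353.35 | $341.65 | $2,169.50 | $19,525.50
5 | $19,525.50 | $312.41 | $2,095.00 | $17,742.91
6 | $17,742.91 | $283.89 | $2,095.00 | $15,931.80
7 | $15,931.80 | $254.91 | $2,095.00 | $14,091.71
8 | $14,091.71 | $225.47 | $2,095.00 | $12,222.18
9 | $12,222.18 | $195.55 | $2,095.00 | $10,322.73
10 | $10,322.73 | $165.16 | $2,095.00 | $8,392.89
11 | $8,392.89 | $134.29 | $2,095.00 | $6,432.18
12 | $6,432.18 | $102.91 | $2,095.00 | $4,440.09
13 | $4,440.09 | $71.04 | $2,095.00 | $2,416.13
14 | $2,416.13 | $38.66 | $2,095.00 | $359.79
15 | $359.79 | $5.76 | $365.55 | $0.00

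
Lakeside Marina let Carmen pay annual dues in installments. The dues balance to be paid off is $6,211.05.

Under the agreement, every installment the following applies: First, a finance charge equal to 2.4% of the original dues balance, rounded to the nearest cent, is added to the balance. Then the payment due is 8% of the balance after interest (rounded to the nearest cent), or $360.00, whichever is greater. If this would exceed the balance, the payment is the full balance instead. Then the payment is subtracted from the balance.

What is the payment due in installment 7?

# | Opening | Interest | Payment | End bal
1 | $6,211.05 | $149.07 | $508.81 | $5,851.31
2 | $5,851.31 | $149.07 | $480.03 | $5,520.35
3 | $5,520.35 | $149.07 | $453.55 | $5,215.87
4 | $5,215.87 | $149.07 | $429.20 | $4,935.74
5 | $4,935.74 | $149.07 | $406.78 | $4,678.03
6 | $4,678.03 | $149.07 | $386.17 | $4,440.93
7 | $4,440.93 | $149.07 | $367.20 | $4,222.80

$367.20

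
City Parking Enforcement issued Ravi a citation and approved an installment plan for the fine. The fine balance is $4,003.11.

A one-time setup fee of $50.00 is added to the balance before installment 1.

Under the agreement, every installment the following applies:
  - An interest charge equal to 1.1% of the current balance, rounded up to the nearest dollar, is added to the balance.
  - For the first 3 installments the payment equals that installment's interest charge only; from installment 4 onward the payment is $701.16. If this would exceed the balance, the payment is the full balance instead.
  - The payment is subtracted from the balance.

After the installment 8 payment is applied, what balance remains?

$700.31

# | Opening | Interest | Payment | End bal
1 | $4,053.11 | $45.00 | $45.00 | $4,053.11
2 | $4,053.11 | $45.00 | $45.00 | $4,053.11
3 | $4,053.11 | $45.00 | $45.00 | $4,053.11
4 | $4,053.11 | $45.00 | $701.16 | $3,396.95
5 | $3,396.95 | $38.00 | $701.16 | $2,733.79
6 | $2,733.79 | $31.00 | $701.16 | $2,063.63
7 | $2,063.63 | $23.00 | $701.16 | $1,385.47
8 | $1,385.47 | $16.00 | $701.16 | $700.31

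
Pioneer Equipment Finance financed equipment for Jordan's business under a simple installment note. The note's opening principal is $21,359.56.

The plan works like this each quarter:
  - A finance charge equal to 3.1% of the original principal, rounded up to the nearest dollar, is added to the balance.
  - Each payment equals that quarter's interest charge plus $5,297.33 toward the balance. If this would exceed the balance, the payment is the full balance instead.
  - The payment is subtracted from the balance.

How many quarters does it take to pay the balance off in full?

Quarter 1: opening $21,359.56; interest $663.00 → $22,022.56; payment $5,960.33; balance $16,062.23
Quarter 2: opening $16,062.23; interest $663.00 → $16,725.23; payment $5,960.33; balance $10,764.90
Quarter 3: opening $10,764.90; interest $663.00 → $11,427.90; payment $5,960.33; balance $5,467.57
Quarter 4: opening $5,467.57; interest $663.00 → $6,130.57; payment $5,960.33; balance $170.24
Quarter 5: opening $170.24; interest $663.00 → $833.24; payment $833.24; balance $0.00
Balance reaches $0.00 in quarter 5.

5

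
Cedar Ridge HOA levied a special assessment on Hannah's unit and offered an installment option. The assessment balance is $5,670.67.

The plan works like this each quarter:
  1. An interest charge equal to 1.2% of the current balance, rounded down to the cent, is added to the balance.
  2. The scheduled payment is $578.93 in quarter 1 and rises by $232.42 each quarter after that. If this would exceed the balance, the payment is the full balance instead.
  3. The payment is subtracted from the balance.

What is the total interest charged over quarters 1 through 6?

$258.53

# | Opening | Interest | Payment | End bal
1 | $5,670.67 | $68.04 | $578.93 | $5,159.78
2 | $5,159.78 | $61.91 | $811.35 | $4,410.34
3 | $4,410.34 | $52.92 | $1,043.77 | $3,419.49
4 | $3,419.49 | $41.03 | $1,276.19 | $2,184.33
5 | $2,184.33 | $26.21 | $1,508.61 | $701.93
6 | $701.93 | $8.42 | $710.35 | $0.00
Total interest: $68.04 + $61.91 + $52.92 + $41.03 + $26.21 + $8.42 = $258.53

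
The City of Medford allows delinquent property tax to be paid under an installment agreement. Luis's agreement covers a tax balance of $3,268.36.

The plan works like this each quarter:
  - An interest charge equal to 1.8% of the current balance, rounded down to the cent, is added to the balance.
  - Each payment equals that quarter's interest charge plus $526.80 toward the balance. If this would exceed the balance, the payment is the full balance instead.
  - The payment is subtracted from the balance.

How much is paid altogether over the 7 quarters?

Quarter 1: opening $3,268.36; interest $58.83 → $3,327.19; payment $585.63; balance $2,741.56
Quarter 2: opening $2,741.56; interest $49.34 → $2,790.90; payment $576.14; balance $2,214.76
Quarter 3: opening $2,214.76; interest $39.86 → $2,254.62; payment $566.66; balance $1,687.96
Quarter 4: opening $1,687.96; interest $30.38 → $1,718.34; payment $557.18; balance $1,161.16
Quarter 5: opening $1,161.16; interest $20.90 → $1,182.06; payment $547.70; balance $634.36
Quarter 6: opening $634.36; interest $11.41 → $645.77; payment $538.21; balance $107.56
Quarter 7: opening $107.56; interest $1.93 → $109.49; payment $109.49; balance $0.00
Total paid: $3,481.01

$3,481.01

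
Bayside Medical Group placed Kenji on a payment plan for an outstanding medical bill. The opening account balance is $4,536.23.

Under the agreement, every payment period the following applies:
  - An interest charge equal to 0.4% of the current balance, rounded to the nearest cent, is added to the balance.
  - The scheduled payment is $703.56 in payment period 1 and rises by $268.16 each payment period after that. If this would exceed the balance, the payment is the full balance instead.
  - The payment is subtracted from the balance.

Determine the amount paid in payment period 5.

$165.47

Payment period 1: $4,536.23 +$18.14 interest = $4,554.37; pay $703.56 → $3,850.81
Payment period 2: $3,850.81 +$15.40 interest = $3,866.21; pay $971.72 → $2,894.49
Payment period 3: $2,894.49 +$11.58 interest = $2,906.07; pay $1,239.88 → $1,666.19
Payment period 4: $1,666.19 +$6.66 interest = $1,672.85; pay $1,508.04 → $164.81
Payment period 5: $164.81 +$0.66 interest = $165.47; pay $165.47 → $0.00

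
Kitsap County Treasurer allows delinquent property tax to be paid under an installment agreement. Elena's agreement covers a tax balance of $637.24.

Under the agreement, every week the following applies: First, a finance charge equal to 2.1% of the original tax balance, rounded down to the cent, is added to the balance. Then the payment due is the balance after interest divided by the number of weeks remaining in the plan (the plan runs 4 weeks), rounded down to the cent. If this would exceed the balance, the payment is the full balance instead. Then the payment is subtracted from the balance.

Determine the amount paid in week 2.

Week 1: $637.24 +$13.38 interest = $650.62; pay $162.65 → $487.97
Week 2: $487.97 +$13.38 interest = $501.35; pay $167.11 → $334.24

$167.11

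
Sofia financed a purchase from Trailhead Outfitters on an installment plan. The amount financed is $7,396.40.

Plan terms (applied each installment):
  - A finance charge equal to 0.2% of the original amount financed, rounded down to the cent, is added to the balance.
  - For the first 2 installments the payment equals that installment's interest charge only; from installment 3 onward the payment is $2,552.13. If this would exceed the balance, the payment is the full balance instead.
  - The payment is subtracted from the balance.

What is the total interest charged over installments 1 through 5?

$73.95

Installment 1: $7,396.40 +$14.79 interest = $7,411.19; pay $14.79 → $7,396.40
Installment 2: $7,396.40 +$14.79 interest = $7,411.19; pay $14.79 → $7,396.40
Installment 3: $7,396.40 +$14.79 interest = $7,411.19; pay $2,552.13 → $4,859.06
Installment 4: $4,859.06 +$14.79 interest = $4,873.85; pay $2,552.13 → $2,321.72
Installment 5: $2,321.72 +$14.79 interest = $2,336.51; pay $2,336.51 → $0.00
Total interest: $14.79 + $14.79 + $14.79 + $14.79 + $14.79 = $73.95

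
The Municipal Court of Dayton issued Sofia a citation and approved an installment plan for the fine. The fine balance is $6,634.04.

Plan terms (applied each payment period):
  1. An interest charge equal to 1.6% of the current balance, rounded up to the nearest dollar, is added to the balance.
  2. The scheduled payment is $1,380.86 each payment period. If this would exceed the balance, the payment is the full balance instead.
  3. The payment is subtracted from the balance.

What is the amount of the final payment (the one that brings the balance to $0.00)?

# | Opening | Interest | Payment | End bal
1 | $6,634.04 | $107.00 | $1,380.86 | $5,360.18
2 | $5,360.18 | $86.00 | $1,380.86 | $4,065.32
3 | $4,065.32 | $66.00 | $1,380.86 | $2,750.46
4 | $2,750.46 | $45.00 | $1,380.86 | $1,414.60
5 | $1,414.60 | $23.00 | $1,380.86 | $56.74
6 | $56.74 | $1.00 | $57.74 | $0.00

$57.74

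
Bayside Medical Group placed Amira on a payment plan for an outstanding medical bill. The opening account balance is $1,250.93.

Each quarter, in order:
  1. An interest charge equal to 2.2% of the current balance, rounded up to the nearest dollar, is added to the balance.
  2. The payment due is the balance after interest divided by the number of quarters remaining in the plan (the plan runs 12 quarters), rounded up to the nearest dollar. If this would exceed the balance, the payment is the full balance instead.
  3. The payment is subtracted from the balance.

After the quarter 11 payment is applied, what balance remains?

# | Opening | Interest | Payment | End bal
1 | $1,250.93 | $28.00 | $107.00 | $1,171.93
2 | $1,171.93 | $26.00 | $109.00 | $1,088.93
3 | $1,088.93 | $24.00 | $112.00 | $1,000.93
4 | $1,000.93 | $23.00 | $114.00 | $909.93
5 | $909.93 | $21.00 | $117.00 | $813.93
6 | $813.93 | $18.00 | $119.00 | $712.93
7 | $712.93 | $16.00 | $122.00 | $606.93
8 | $606.93 | $14.00 | $125.00 | $495.93
9 | $495.93 | $11.00 | $127.00 | $379.93
10 | $379.93 | $9.00 | $130.00 | $258.93
11 | $258.93 | $6.00 | $133.00 | $131.93

$131.93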